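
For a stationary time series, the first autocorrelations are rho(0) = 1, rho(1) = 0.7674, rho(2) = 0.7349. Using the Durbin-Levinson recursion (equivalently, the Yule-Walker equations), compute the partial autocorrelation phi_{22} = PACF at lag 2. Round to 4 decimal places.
\phi_{22} = 0.3551

The PACF at lag k is phi_{kk}, the last component of the solution
to the Yule-Walker system G_k phi = r_k where
  (G_k)_{ij} = rho(|i - j|), (r_k)_i = rho(i), i,j = 1..k.
Equivalently, Durbin-Levinson gives phi_{kk} iteratively:
  phi_{11} = rho(1)
  phi_{kk} = [rho(k) - sum_{j=1..k-1} phi_{k-1,j} rho(k-j)]
            / [1 - sum_{j=1..k-1} phi_{k-1,j} rho(j)],
  phi_{k,j} = phi_{k-1,j} - phi_{kk} phi_{k-1,k-j},  j = 1..k-1.
Step k = 1:
  phi_11 = rho(1) = 0.7674.
Step k = 2:
  phi_22 = [rho(2) - phi_11 rho(1)] / [1 - phi_11 rho(1)] = [0.7349 - (0.7674)(0.7674)] / [1 - (0.7674)(0.7674)]
         = 0.14599724 / 0.41109724 = 0.3551.
Therefore phi_{22} = 0.3551.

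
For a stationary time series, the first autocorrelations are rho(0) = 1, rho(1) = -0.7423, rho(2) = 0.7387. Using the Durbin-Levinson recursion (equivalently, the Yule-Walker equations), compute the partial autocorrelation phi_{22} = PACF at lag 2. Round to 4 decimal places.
\phi_{22} = 0.4180

The PACF at lag k is phi_{kk}, the last component of the solution
to the Yule-Walker system G_k phi = r_k where
  (G_k)_{ij} = rho(|i - j|), (r_k)_i = rho(i), i,j = 1..k.
Equivalently, Durbin-Levinson gives phi_{kk} iteratively:
  phi_{11} = rho(1)
  phi_{kk} = [rho(k) - sum_{j=1..k-1} phi_{k-1,j} rho(k-j)]
            / [1 - sum_{j=1..k-1} phi_{k-1,j} rho(j)],
  phi_{k,j} = phi_{k-1,j} - phi_{kk} phi_{k-1,k-j},  j = 1..k-1.
Step k = 1:
  phi_11 = rho(1) = -0.7423.
Step k = 2:
  phi_22 = [rho(2) - phi_11 rho(1)] / [1 - phi_11 rho(1)] = [0.7387 - (-0.7423)(-0.7423)] / [1 - (-0.7423)(-0.7423)]
         = 0.18769071 / 0.44899071 = 0.418.
Therefore phi_{22} = 0.4180.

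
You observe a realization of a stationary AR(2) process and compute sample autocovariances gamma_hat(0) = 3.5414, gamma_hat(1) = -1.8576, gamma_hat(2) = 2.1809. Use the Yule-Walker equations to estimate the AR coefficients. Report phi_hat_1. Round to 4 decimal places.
\hat\phi_{1} = -0.2780

The Yule-Walker equations for an AR(p) process read, in matrix form,
  Gamma_p phi = r_p,   with   (Gamma_p)_{ij} = gamma(|i - j|),
                       (r_p)_i = gamma(i),   i,j = 1..p.
Substitute the sample gammas (Toeplitz matrix and right-hand side of size 2):
  Gamma_p = [[3.5414, -1.8576], [-1.8576, 3.5414]]
  r_p     = [-1.8576, 2.1809]
Written out:
  3.5414 phi_1 - 1.8576 phi_2 = -1.8576
  -1.8576 phi_1 + 3.5414 phi_2 = 2.1809
Solve by Cramer's rule:
  det = gamma(0)^2 - gamma(1)^2 = (3.5414)^2 - (-1.8576)^2 = 12.54151396 - 3.45067776 = 9.0908362
  phi_hat_1 = [gamma(1) gamma(0) - gamma(1) gamma(2)] / det = [(-1.8576)(3.5414) - (-1.8576)(2.1809)] / 9.0908362 = -2.5272648 / 9.0908362 = -0.278
  phi_hat_2 = [gamma(0) gamma(2) - gamma(1)^2] / det = [(3.5414)(2.1809) - (-1.8576)^2] / 9.0908362 = 4.2727615 / 9.0908362 = 0.47
So phi_hat = [-0.2780, 0.4700].
Therefore phi_hat_1 = -0.2780.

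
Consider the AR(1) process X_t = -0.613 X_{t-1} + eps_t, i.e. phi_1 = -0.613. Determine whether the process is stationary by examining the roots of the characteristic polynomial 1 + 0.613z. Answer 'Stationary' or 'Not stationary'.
\text{Stationary}

The AR(p) characteristic polynomial is P(z) = 1 + 0.613z.
Stationarity requires all roots to lie outside the unit circle, i.e. |z| > 1 for every root.
This is linear in z: 1 + (0.613) z = 0  =>  z = -1/(0.613) = -1.631321,  |z| = 1.631321.
Moduli of all roots: 1.6313.
All moduli strictly greater than 1? Yes.
Verdict: Stationary.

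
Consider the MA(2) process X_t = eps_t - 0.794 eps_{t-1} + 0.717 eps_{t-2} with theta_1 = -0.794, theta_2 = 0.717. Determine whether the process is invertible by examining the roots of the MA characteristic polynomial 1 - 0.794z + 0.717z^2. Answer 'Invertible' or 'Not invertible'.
\text{Invertible}

The MA(q) characteristic polynomial is P(z) = 1 - 0.794z + 0.717z^2.
Invertibility requires all roots to lie outside the unit circle, i.e. |z| > 1 for every root.
Set 1 + (-0.794) z + (0.717) z^2 = 0, i.e. a z^2 + b z + c = 0 with a = 0.717, b = -0.794, c = 1.
Discriminant D = b^2 - 4ac = (-0.794)^2 - 4*(0.717)*1 = 0.630436 - (2.868) = -2.237564.
D < 0, so the roots are the complex-conjugate pair z = (-b +/- i sqrt(-D)) / (2a) = 0.5537 +/- 1.0431i.
For a conjugate pair |z|^2 = z * conj(z) = (product of roots) = c/a = 1/(0.717) = 1.3947, so |z| = sqrt(1.3947) = 1.181 for both roots.
Moduli of all roots: 1.1810, 1.1810.
All moduli strictly greater than 1? Yes.
Verdict: Invertible.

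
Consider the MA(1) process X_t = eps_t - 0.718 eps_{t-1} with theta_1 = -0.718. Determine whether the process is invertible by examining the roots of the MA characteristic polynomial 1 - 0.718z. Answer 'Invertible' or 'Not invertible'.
\text{Invertible}

The MA(q) characteristic polynomial is P(z) = 1 - 0.718z.
Invertibility requires all roots to lie outside the unit circle, i.e. |z| > 1 for every root.
This is linear in z: 1 + (-0.718) z = 0  =>  z = -1/(-0.718) = 1.392758,  |z| = 1.392758.
Moduli of all roots: 1.3928.
All moduli strictly greater than 1? Yes.
Verdict: Invertible.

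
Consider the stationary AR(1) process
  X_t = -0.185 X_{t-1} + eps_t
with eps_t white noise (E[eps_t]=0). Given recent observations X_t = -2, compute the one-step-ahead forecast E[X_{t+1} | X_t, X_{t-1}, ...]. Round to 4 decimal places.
E[X_{t+1} \mid \mathcal F_t] = 0.3700

For an AR(p) model X_t = c + sum_i phi_i X_{t-i} + eps_t, the
one-step-ahead conditional mean is
  E[X_{t+1} | X_t, ...] = c + sum_i phi_i X_{t+1-i}.
Substitute known values:
  E[X_{t+1} | ...] = (-0.185) * (-2)
                   = 0.3700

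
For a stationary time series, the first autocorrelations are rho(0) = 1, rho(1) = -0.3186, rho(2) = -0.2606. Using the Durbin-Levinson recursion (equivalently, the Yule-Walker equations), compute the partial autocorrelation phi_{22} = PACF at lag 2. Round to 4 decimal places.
\phi_{22} = -0.4030

The PACF at lag k is phi_{kk}, the last component of the solution
to the Yule-Walker system G_k phi = r_k where
  (G_k)_{ij} = rho(|i - j|), (r_k)_i = rho(i), i,j = 1..k.
Equivalently, Durbin-Levinson gives phi_{kk} iteratively:
  phi_{11} = rho(1)
  phi_{kk} = [rho(k) - sum_{j=1..k-1} phi_{k-1,j} rho(k-j)]
            / [1 - sum_{j=1..k-1} phi_{k-1,j} rho(j)],
  phi_{k,j} = phi_{k-1,j} - phi_{kk} phi_{k-1,k-j},  j = 1..k-1.
Step k = 1:
  phi_11 = rho(1) = -0.3186.
Step k = 2:
  phi_22 = [rho(2) - phi_11 rho(1)] / [1 - phi_11 rho(1)] = [-0.2606 - (-0.3186)(-0.3186)] / [1 - (-0.3186)(-0.3186)]
         = -0.36210596 / 0.89849404 = -0.403.
Therefore phi_{22} = -0.4030.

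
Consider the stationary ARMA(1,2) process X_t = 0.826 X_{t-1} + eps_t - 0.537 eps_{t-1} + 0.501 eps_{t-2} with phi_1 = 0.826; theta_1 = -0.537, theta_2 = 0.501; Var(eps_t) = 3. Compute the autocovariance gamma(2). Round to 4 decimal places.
\gamma(2) = 6.2739

Multiply the model equation by X_{t-k} and take expectations. With theta_0 = psi_0 = 1 and psi_j the MA(infinity) weights, this gives
  gamma(k) - sum_i phi_i gamma(k-i) = c_k,
  c_k = sigma^2 * sum_{j=k..q} theta_j psi_{j-k}   (c_k = 0 for k > q),
using gamma(-m) = gamma(m).
psi-weights needed (psi_j = theta_j + sum_i phi_i psi_{j-i}):
  psi_1 = theta_1 + phi_1 = -0.537 + (0.826) = 0.289
  psi_2 = theta_2 + phi_1 psi_1 = 0.501 + (0.826)(0.289) = 0.739714
Right-hand sides:
  c_0 = sigma^2 (1 + theta_1 psi_1 + theta_2 psi_2) = 3 * (1 + (-0.537)(0.289) + (0.501)(0.739714)) = 3 * 1.215404 = 3.646211
  c_1 = sigma^2 (theta_1 + theta_2 psi_1) = 3 * (-0.537 + (0.501)(0.289)) = -1.176633
  c_2 = sigma^2 theta_2 = 3 * (0.501) = 1.503
Equations for k = 0 and k = 1 (AR order 1):
  gamma(0) = phi_1 gamma(1) + c_0
  gamma(1) = phi_1 gamma(0) + c_1
Substituting the second into the first: gamma(0) (1 - phi_1^2) = c_0 + phi_1 c_1, so
  gamma(0) = (c_0 + phi_1 c_1) / (1 - phi_1^2) = (3.646211 + (0.826)(-1.176633)) / (1 - (0.826)^2) = 2.674312 / 0.317724 = 8.417092.
  gamma(1) = phi_1 gamma(0) + c_1 = (0.826)(8.417092) + (-1.176633) = 5.775885.
For k = 2: gamma(2) = phi_1 gamma(1) + c_2
  = (0.826)(5.775885) + (1.503) = 6.273881.
Therefore gamma(2) = 6.2739 (to 4 decimal places).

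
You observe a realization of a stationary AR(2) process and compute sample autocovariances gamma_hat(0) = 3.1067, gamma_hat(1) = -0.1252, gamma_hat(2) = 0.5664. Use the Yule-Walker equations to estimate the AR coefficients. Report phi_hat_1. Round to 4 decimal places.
\hat\phi_{1} = -0.0330

The Yule-Walker equations for an AR(p) process read, in matrix form,
  Gamma_p phi = r_p,   with   (Gamma_p)_{ij} = gamma(|i - j|),
                       (r_p)_i = gamma(i),   i,j = 1..p.
Substitute the sample gammas (Toeplitz matrix and right-hand side of size 2):
  Gamma_p = [[3.1067, -0.1252], [-0.1252, 3.1067]]
  r_p     = [-0.1252, 0.5664]
Written out:
  3.1067 phi_1 - 0.1252 phi_2 = -0.1252
  -0.1252 phi_1 + 3.1067 phi_2 = 0.5664
Solve by Cramer's rule:
  det = gamma(0)^2 - gamma(1)^2 = (3.1067)^2 - (-0.1252)^2 = 9.65158489 - 0.01567504 = 9.63590985
  phi_hat_1 = [gamma(1) gamma(0) - gamma(1) gamma(2)] / det = [(-0.1252)(3.1067) - (-0.1252)(0.5664)] / 9.63590985 = -0.31804556 / 9.63590985 = -0.033
  phi_hat_2 = [gamma(0) gamma(2) - gamma(1)^2] / det = [(3.1067)(0.5664) - (-0.1252)^2] / 9.63590985 = 1.74395984 / 9.63590985 = 0.181
So phi_hat = [-0.0330, 0.1810].
Therefore phi_hat_1 = -0.0330.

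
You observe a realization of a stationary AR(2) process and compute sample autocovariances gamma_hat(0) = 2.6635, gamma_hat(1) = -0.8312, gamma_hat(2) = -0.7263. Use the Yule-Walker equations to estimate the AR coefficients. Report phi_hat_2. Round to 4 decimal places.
\hat\phi_{2} = -0.4100

The Yule-Walker equations for an AR(p) process read, in matrix form,
  Gamma_p phi = r_p,   with   (Gamma_p)_{ij} = gamma(|i - j|),
                       (r_p)_i = gamma(i),   i,j = 1..p.
Substitute the sample gammas (Toeplitz matrix and right-hand side of size 2):
  Gamma_p = [[2.6635, -0.8312], [-0.8312, 2.6635]]
  r_p     = [-0.8312, -0.7263]
Written out:
  2.6635 phi_1 - 0.8312 phi_2 = -0.8312
  -0.8312 phi_1 + 2.6635 phi_2 = -0.7263
Solve by Cramer's rule:
  det = gamma(0)^2 - gamma(1)^2 = (2.6635)^2 - (-0.8312)^2 = 7.09423225 - 0.69089344 = 6.40333881
  phi_hat_1 = [gamma(1) gamma(0) - gamma(1) gamma(2)] / det = [(-0.8312)(2.6635) - (-0.8312)(-0.7263)] / 6.40333881 = -2.81760176 / 6.40333881 = -0.44
  phi_hat_2 = [gamma(0) gamma(2) - gamma(1)^2] / det = [(2.6635)(-0.7263) - (-0.8312)^2] / 6.40333881 = -2.62539349 / 6.40333881 = -0.41
So phi_hat = [-0.4400, -0.4100].
Therefore phi_hat_2 = -0.4100.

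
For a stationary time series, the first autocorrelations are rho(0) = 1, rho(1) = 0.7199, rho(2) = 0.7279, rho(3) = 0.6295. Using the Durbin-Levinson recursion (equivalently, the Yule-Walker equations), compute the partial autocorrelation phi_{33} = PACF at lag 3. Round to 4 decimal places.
\phi_{33} = 0.0518

The PACF at lag k is phi_{kk}, the last component of the solution
to the Yule-Walker system G_k phi = r_k where
  (G_k)_{ij} = rho(|i - j|), (r_k)_i = rho(i), i,j = 1..k.
Equivalently, Durbin-Levinson gives phi_{kk} iteratively:
  phi_{11} = rho(1)
  phi_{kk} = [rho(k) - sum_{j=1..k-1} phi_{k-1,j} rho(k-j)]
            / [1 - sum_{j=1..k-1} phi_{k-1,j} rho(j)],
  phi_{k,j} = phi_{k-1,j} - phi_{kk} phi_{k-1,k-j},  j = 1..k-1.
Step k = 1:
  phi_11 = rho(1) = 0.7199.
Step k = 2:
  phi_22 = [rho(2) - phi_11 rho(1)] / [1 - phi_11 rho(1)] = [0.7279 - (0.7199)(0.7199)] / [1 - (0.7199)(0.7199)]
         = 0.20964399 / 0.48174399 = 0.435177.
  Update: phi_21 = phi_11 - phi_22 phi_11 = 0.7199 - (0.435177)(0.7199) = 0.406616.
Step k = 3:
  phi_33 = [rho(3) - phi_21 rho(2) - phi_22 rho(1)] / [1 - phi_21 rho(1) - phi_22 rho(2)]
    numerator   = 0.6295 - (0.406616)(0.7279) - (0.435177)(0.7199) = 0.0202402
    denominator = 1 - (0.406616)(0.7199) - (0.435177)(0.7279) = 0.39051171
  phi_33 = 0.0202402 / 0.39051171 = 0.0518.
Therefore phi_{33} = 0.0518.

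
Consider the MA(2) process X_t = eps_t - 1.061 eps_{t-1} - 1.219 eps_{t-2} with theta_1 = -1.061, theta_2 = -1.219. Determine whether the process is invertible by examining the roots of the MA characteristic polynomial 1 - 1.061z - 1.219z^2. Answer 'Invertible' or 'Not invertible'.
\text{Not invertible}

The MA(q) characteristic polynomial is P(z) = 1 - 1.061z - 1.219z^2.
Invertibility requires all roots to lie outside the unit circle, i.e. |z| > 1 for every root.
Set 1 + (-1.061) z + (-1.219) z^2 = 0, i.e. a z^2 + b z + c = 0 with a = -1.219, b = -1.061, c = 1.
Discriminant D = b^2 - 4ac = (-1.061)^2 - 4*(-1.219)*1 = 1.125721 - (-4.876) = 6.001721.
D >= 0, so the roots are real: z = (-b +/- sqrt(D)) / (2a) = (1.061 +/- 2.449841) / (-2.438).
  z_1 = (1.061 + 2.449841) / (-2.438) = -1.44,   |z_1| = 1.44.
  z_2 = (1.061 - 2.449841) / (-2.438) = 0.5697,   |z_2| = 0.5697.
Moduli of all roots: 1.4400, 0.5697.
All moduli strictly greater than 1? No.
Verdict: Not invertible.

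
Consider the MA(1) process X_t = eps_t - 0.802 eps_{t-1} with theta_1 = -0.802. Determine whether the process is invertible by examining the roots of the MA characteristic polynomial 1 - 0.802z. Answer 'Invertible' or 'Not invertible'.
\text{Invertible}

The MA(q) characteristic polynomial is P(z) = 1 - 0.802z.
Invertibility requires all roots to lie outside the unit circle, i.e. |z| > 1 for every root.
This is linear in z: 1 + (-0.802) z = 0  =>  z = -1/(-0.802) = 1.246883,  |z| = 1.246883.
Moduli of all roots: 1.2469.
All moduli strictly greater than 1? Yes.
Verdict: Invertible.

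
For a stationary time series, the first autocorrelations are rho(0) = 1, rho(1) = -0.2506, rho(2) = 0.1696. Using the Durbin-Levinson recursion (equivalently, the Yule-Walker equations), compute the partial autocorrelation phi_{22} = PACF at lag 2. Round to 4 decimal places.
\phi_{22} = 0.1140

The PACF at lag k is phi_{kk}, the last component of the solution
to the Yule-Walker system G_k phi = r_k where
  (G_k)_{ij} = rho(|i - j|), (r_k)_i = rho(i), i,j = 1..k.
Equivalently, Durbin-Levinson gives phi_{kk} iteratively:
  phi_{11} = rho(1)
  phi_{kk} = [rho(k) - sum_{j=1..k-1} phi_{k-1,j} rho(k-j)]
            / [1 - sum_{j=1..k-1} phi_{k-1,j} rho(j)],
  phi_{k,j} = phi_{k-1,j} - phi_{kk} phi_{k-1,k-j},  j = 1..k-1.
Step k = 1:
  phi_11 = rho(1) = -0.2506.
Step k = 2:
  phi_22 = [rho(2) - phi_11 rho(1)] / [1 - phi_11 rho(1)] = [0.1696 - (-0.2506)(-0.2506)] / [1 - (-0.2506)(-0.2506)]
         = 0.10679964 / 0.93719964 = 0.114.
Therefore phi_{22} = 0.1140.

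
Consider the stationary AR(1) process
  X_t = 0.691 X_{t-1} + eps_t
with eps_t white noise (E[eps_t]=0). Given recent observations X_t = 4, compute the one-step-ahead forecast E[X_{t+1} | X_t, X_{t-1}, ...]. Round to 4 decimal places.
E[X_{t+1} \mid \mathcal F_t] = 2.7640

For an AR(p) model X_t = c + sum_i phi_i X_{t-i} + eps_t, the
one-step-ahead conditional mean is
  E[X_{t+1} | X_t, ...] = c + sum_i phi_i X_{t+1-i}.
Substitute known values:
  E[X_{t+1} | ...] = (0.691) * (4)
                   = 2.7640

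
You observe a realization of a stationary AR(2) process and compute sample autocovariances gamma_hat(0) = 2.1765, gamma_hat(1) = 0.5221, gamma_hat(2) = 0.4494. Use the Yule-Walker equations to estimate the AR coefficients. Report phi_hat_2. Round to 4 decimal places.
\hat\phi_{2} = 0.1580

The Yule-Walker equations for an AR(p) process read, in matrix form,
  Gamma_p phi = r_p,   with   (Gamma_p)_{ij} = gamma(|i - j|),
                       (r_p)_i = gamma(i),   i,j = 1..p.
Substitute the sample gammas (Toeplitz matrix and right-hand side of size 2):
  Gamma_p = [[2.1765, 0.5221], [0.5221, 2.1765]]
  r_p     = [0.5221, 0.4494]
Written out:
  2.1765 phi_1 + 0.5221 phi_2 = 0.5221
  0.5221 phi_1 + 2.1765 phi_2 = 0.4494
Solve by Cramer's rule:
  det = gamma(0)^2 - gamma(1)^2 = (2.1765)^2 - (0.5221)^2 = 4.73715225 - 0.27258841 = 4.46456384
  phi_hat_1 = [gamma(1) gamma(0) - gamma(1) gamma(2)] / det = [(0.5221)(2.1765) - (0.5221)(0.4494)] / 4.46456384 = 0.90171891 / 4.46456384 = 0.202
  phi_hat_2 = [gamma(0) gamma(2) - gamma(1)^2] / det = [(2.1765)(0.4494) - (0.5221)^2] / 4.46456384 = 0.70553069 / 4.46456384 = 0.158
So phi_hat = [0.2020, 0.1580].
Therefore phi_hat_2 = 0.1580.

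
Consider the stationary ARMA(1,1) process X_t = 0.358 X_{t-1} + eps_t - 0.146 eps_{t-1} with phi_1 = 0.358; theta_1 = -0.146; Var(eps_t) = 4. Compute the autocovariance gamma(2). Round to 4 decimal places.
\gamma(2) = 0.3300

Multiply the model equation by X_{t-k} and take expectations. With theta_0 = psi_0 = 1 and psi_j the MA(infinity) weights, this gives
  gamma(k) - sum_i phi_i gamma(k-i) = c_k,
  c_k = sigma^2 * sum_{j=k..q} theta_j psi_{j-k}   (c_k = 0 for k > q),
using gamma(-m) = gamma(m).
psi-weights needed (psi_j = theta_j + sum_i phi_i psi_{j-i}):
  psi_1 = theta_1 + phi_1 = -0.146 + (0.358) = 0.212
Right-hand sides:
  c_0 = sigma^2 (1 + theta_1 psi_1) = 4 * (1 + (-0.146)(0.212)) = 4 * 0.969048 = 3.876192
  c_1 = sigma^2 theta_1 = 4 * (-0.146) = -0.584
  c_2 = 0
Equations for k = 0 and k = 1 (AR order 1):
  gamma(0) = phi_1 gamma(1) + c_0
  gamma(1) = phi_1 gamma(0) + c_1
Substituting the second into the first: gamma(0) (1 - phi_1^2) = c_0 + phi_1 c_1, so
  gamma(0) = (c_0 + phi_1 c_1) / (1 - phi_1^2) = (3.876192 + (0.358)(-0.584)) / (1 - (0.358)^2) = 3.66712 / 0.871836 = 4.206204.
  gamma(1) = phi_1 gamma(0) + c_1 = (0.358)(4.206204) + (-0.584) = 0.921821.
For k = 2 (> q): gamma(2) = phi_1 gamma(1) = (0.358)(0.921821) = 0.330012.
Therefore gamma(2) = 0.3300 (to 4 decimal places).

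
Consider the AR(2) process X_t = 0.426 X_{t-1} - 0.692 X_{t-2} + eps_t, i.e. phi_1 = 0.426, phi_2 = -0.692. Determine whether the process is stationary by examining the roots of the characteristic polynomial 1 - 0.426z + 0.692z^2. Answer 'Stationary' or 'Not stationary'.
\text{Stationary}

The AR(p) characteristic polynomial is P(z) = 1 - 0.426z + 0.692z^2.
Stationarity requires all roots to lie outside the unit circle, i.e. |z| > 1 for every root.
Set 1 + (-0.426) z + (0.692) z^2 = 0, i.e. a z^2 + b z + c = 0 with a = 0.692, b = -0.426, c = 1.
Discriminant D = b^2 - 4ac = (-0.426)^2 - 4*(0.692)*1 = 0.181476 - (2.768) = -2.586524.
D < 0, so the roots are the complex-conjugate pair z = (-b +/- i sqrt(-D)) / (2a) = 0.3078 +/- 1.162i.
For a conjugate pair |z|^2 = z * conj(z) = (product of roots) = c/a = 1/(0.692) = 1.445087, so |z| = sqrt(1.445087) = 1.2021 for both roots.
Moduli of all roots: 1.2021, 1.2021.
All moduli strictly greater than 1? Yes.
Verdict: Stationary.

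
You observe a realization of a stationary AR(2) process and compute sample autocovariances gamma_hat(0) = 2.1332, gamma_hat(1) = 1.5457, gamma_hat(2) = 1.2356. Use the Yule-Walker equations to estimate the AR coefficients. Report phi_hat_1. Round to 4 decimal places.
\hat\phi_{1} = 0.6419

The Yule-Walker equations for an AR(p) process read, in matrix form,
  Gamma_p phi = r_p,   with   (Gamma_p)_{ij} = gamma(|i - j|),
                       (r_p)_i = gamma(i),   i,j = 1..p.
Substitute the sample gammas (Toeplitz matrix and right-hand side of size 2):
  Gamma_p = [[2.1332, 1.5457], [1.5457, 2.1332]]
  r_p     = [1.5457, 1.2356]
Written out:
  2.1332 phi_1 + 1.5457 phi_2 = 1.5457
  1.5457 phi_1 + 2.1332 phi_2 = 1.2356
Solve by Cramer's rule:
  det = gamma(0)^2 - gamma(1)^2 = (2.1332)^2 - (1.5457)^2 = 4.55054224 - 2.38918849 = 2.16135375
  phi_hat_1 = [gamma(1) gamma(0) - gamma(1) gamma(2)] / det = [(1.5457)(2.1332) - (1.5457)(1.2356)] / 2.16135375 = 1.38742032 / 2.16135375 = 0.6419
  phi_hat_2 = [gamma(0) gamma(2) - gamma(1)^2] / det = [(2.1332)(1.2356) - (1.5457)^2] / 2.16135375 = 0.24659343 / 2.16135375 = 0.1141
So phi_hat = [0.6419, 0.1141].
Therefore phi_hat_1 = 0.6419.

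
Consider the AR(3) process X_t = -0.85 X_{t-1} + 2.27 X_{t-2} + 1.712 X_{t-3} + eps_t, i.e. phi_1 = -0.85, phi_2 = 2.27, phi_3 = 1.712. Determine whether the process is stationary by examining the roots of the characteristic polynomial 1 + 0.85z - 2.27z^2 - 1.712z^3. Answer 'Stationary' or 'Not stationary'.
\text{Not stationary}

The AR(p) characteristic polynomial is P(z) = 1 + 0.85z - 2.27z^2 - 1.712z^3.
Stationarity requires all roots to lie outside the unit circle, i.e. |z| > 1 for every root.
Degree 3: look for a simple real root z0 first, then factor out (1 - z/z0) and solve the remaining quadratic.
Testing z0 = -0.625: P(-0.625) = 1 + (0.85)(-0.625) + (-2.27)(-0.625)^2 + (-1.712)(-0.625)^3
  = 1 + (-0.53125) + (-0.886719) + (0.417969) = 0.  So z_0 = -0.625 is a root, |z_0| = 0.625.
Divide out the factor (1 + 1.6 z) = (1 - z/z0) (since 1/z0 = -1.6):
  P(z) = (1 + 1.6 z)(1 + (-0.75) z + (-1.07) z^2)
  [check: z-coef -0.75 - (-1.6) = 0.85; z^2-coef -1.07 - (-1.6)(-0.75) = -2.27; z^3-coef -(-1.6)(-1.07) = -1.712.]
Remaining roots from the quadratic factor 1 + (-0.75) z + (-1.07) z^2:
  Set 1 + (-0.75) z + (-1.07) z^2 = 0, i.e. a z^2 + b z + c = 0 with a = -1.07, b = -0.75, c = 1.
  Discriminant D = b^2 - 4ac = (-0.75)^2 - 4*(-1.07)*1 = 0.5625 - (-4.28) = 4.8425.
  D >= 0, so the roots are real: z = (-b +/- sqrt(D)) / (2a) = (0.75 +/- 2.200568) / (-2.14).
    z_1 = (0.75 + 2.200568) / (-2.14) = -1.3788,   |z_1| = 1.3788.
    z_2 = (0.75 - 2.200568) / (-2.14) = 0.6778,   |z_2| = 0.6778.
Moduli of all roots: 0.6250, 1.3788, 0.6778.
All moduli strictly greater than 1? No.
Verdict: Not stationary.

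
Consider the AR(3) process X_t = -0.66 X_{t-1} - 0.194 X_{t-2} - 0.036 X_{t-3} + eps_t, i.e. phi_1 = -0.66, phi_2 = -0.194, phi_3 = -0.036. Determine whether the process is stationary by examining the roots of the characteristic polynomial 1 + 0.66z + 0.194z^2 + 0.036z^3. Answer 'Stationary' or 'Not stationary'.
\text{Stationary}

The AR(p) characteristic polynomial is P(z) = 1 + 0.66z + 0.194z^2 + 0.036z^3.
Stationarity requires all roots to lie outside the unit circle, i.e. |z| > 1 for every root.
Degree 3: look for a simple real root z0 first, then factor out (1 - z/z0) and solve the remaining quadratic.
Testing z0 = -2.5: P(-2.5) = 1 + (0.66)(-2.5) + (0.194)(-2.5)^2 + (0.036)(-2.5)^3
  = 1 + (-1.65) + (1.2125) + (-0.5625) = 0.  So z_0 = -2.5 is a root, |z_0| = 2.5.
Divide out the factor (1 + 0.4 z) = (1 - z/z0) (since 1/z0 = -0.4):
  P(z) = (1 + 0.4 z)(1 + (0.26) z + (0.09) z^2)
  [check: z-coef 0.26 - (-0.4) = 0.66; z^2-coef 0.09 - (-0.4)(0.26) = 0.194; z^3-coef -(-0.4)(0.09) = 0.036.]
Remaining roots from the quadratic factor 1 + (0.26) z + (0.09) z^2:
  Set 1 + (0.26) z + (0.09) z^2 = 0, i.e. a z^2 + b z + c = 0 with a = 0.09, b = 0.26, c = 1.
  Discriminant D = b^2 - 4ac = (0.26)^2 - 4*(0.09)*1 = 0.0676 - (0.36) = -0.2924.
  D < 0, so the roots are the complex-conjugate pair z = (-b +/- i sqrt(-D)) / (2a) = -1.4444 +/- 3.0041i.
  For a conjugate pair |z|^2 = z * conj(z) = (product of roots) = c/a = 1/(0.09) = 11.111111, so |z| = sqrt(11.111111) = 3.3333 for both roots.
Moduli of all roots: 2.5000, 3.3333, 3.3333.
All moduli strictly greater than 1? Yes.
Verdict: Stationary.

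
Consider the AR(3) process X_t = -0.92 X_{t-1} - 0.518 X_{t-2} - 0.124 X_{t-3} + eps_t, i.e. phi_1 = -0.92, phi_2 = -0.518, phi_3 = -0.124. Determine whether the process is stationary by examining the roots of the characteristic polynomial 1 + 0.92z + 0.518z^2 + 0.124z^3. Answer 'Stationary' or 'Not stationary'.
\text{Stationary}

The AR(p) characteristic polynomial is P(z) = 1 + 0.92z + 0.518z^2 + 0.124z^3.
Stationarity requires all roots to lie outside the unit circle, i.e. |z| > 1 for every root.
Degree 3: look for a simple real root z0 first, then factor out (1 - z/z0) and solve the remaining quadratic.
Testing z0 = -2.5: P(-2.5) = 1 + (0.92)(-2.5) + (0.518)(-2.5)^2 + (0.124)(-2.5)^3
  = 1 + (-2.3) + (3.2375) + (-1.9375) = 0.  So z_0 = -2.5 is a root, |z_0| = 2.5.
Divide out the factor (1 + 0.4 z) = (1 - z/z0) (since 1/z0 = -0.4):
  P(z) = (1 + 0.4 z)(1 + (0.52) z + (0.31) z^2)
  [check: z-coef 0.52 - (-0.4) = 0.92; z^2-coef 0.31 - (-0.4)(0.52) = 0.518; z^3-coef -(-0.4)(0.31) = 0.124.]
Remaining roots from the quadratic factor 1 + (0.52) z + (0.31) z^2:
  Set 1 + (0.52) z + (0.31) z^2 = 0, i.e. a z^2 + b z + c = 0 with a = 0.31, b = 0.52, c = 1.
  Discriminant D = b^2 - 4ac = (0.52)^2 - 4*(0.31)*1 = 0.2704 - (1.24) = -0.9696.
  D < 0, so the roots are the complex-conjugate pair z = (-b +/- i sqrt(-D)) / (2a) = -0.8387 +/- 1.5882i.
  For a conjugate pair |z|^2 = z * conj(z) = (product of roots) = c/a = 1/(0.31) = 3.225806, so |z| = sqrt(3.225806) = 1.7961 for both roots.
Moduli of all roots: 2.5000, 1.7961, 1.7961.
All moduli strictly greater than 1? Yes.
Verdict: Stationary.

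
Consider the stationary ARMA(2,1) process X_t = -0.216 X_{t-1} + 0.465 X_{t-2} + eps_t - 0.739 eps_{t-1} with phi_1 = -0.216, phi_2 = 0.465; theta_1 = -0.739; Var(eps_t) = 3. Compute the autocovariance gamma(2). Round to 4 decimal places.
\gamma(2) = 6.3064

Multiply the model equation by X_{t-k} and take expectations. With theta_0 = psi_0 = 1 and psi_j the MA(infinity) weights, this gives
  gamma(k) - sum_i phi_i gamma(k-i) = c_k,
  c_k = sigma^2 * sum_{j=k..q} theta_j psi_{j-k}   (c_k = 0 for k > q),
using gamma(-m) = gamma(m).
psi-weights needed (psi_j = theta_j + sum_i phi_i psi_{j-i}):
  psi_1 = theta_1 + phi_1 = -0.739 + (-0.216) = -0.955
Right-hand sides:
  c_0 = sigma^2 (1 + theta_1 psi_1) = 3 * (1 + (-0.739)(-0.955)) = 3 * 1.705745 = 5.117235
  c_1 = sigma^2 theta_1 = 3 * (-0.739) = -2.217
  c_2 = 0
Equations for k = 0, 1, 2 (AR order 2, c_2 = 0):
  (E0) gamma(0) = phi_1 gamma(1) + phi_2 gamma(2) + c_0
  (E1) gamma(1) = phi_1 gamma(0) + phi_2 gamma(1) + c_1
  (E2) gamma(2) = phi_1 gamma(1) + phi_2 gamma(0)
From (E1): gamma(1) = A gamma(0) + B with
  A = phi_1 / (1 - phi_2) = -0.216 / 0.535 = -0.403738,   B = c_1 / (1 - phi_2) = -2.217 / 0.535 = -4.143925.
Insert (E2) into (E0): gamma(0) (1 - phi_2^2) = phi_1 (1 + phi_2) gamma(1) + c_0.
  phi_1 (1 + phi_2) = (-0.216)(1.465) = -0.31644,   1 - phi_2^2 = 0.783775.
Replace gamma(1) by A gamma(0) + B and collect gamma(0):
  gamma(0) [0.783775 - (-0.31644)(-0.403738)] = (-0.31644)(-4.143925) + 5.117235
  gamma(0) * 0.656016 = 6.428539
  gamma(0) = 6.428539 / 0.656016 = 9.799362.
  gamma(1) = A gamma(0) + B = (-0.403738)(9.799362) + (-4.143925) = -8.100303.
  gamma(2) = phi_1 gamma(1) + phi_2 gamma(0) = (-0.216)(-8.100303) + (0.465)(9.799362) = 6.306369.
Therefore gamma(2) = 6.3064 (to 4 decimal places).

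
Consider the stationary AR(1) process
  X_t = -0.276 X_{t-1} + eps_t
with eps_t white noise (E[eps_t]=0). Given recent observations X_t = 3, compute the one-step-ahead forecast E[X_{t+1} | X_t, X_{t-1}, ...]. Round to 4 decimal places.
E[X_{t+1} \mid \mathcal F_t] = -0.8280

For an AR(p) model X_t = c + sum_i phi_i X_{t-i} + eps_t, the
one-step-ahead conditional mean is
  E[X_{t+1} | X_t, ...] = c + sum_i phi_i X_{t+1-i}.
Substitute known values:
  E[X_{t+1} | ...] = (-0.276) * (3)
                   = -0.8280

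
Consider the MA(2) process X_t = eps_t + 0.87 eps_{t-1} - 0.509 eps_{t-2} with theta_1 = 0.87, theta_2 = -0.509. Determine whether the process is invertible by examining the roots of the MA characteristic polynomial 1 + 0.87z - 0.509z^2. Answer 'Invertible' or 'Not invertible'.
\text{Not invertible}

The MA(q) characteristic polynomial is P(z) = 1 + 0.87z - 0.509z^2.
Invertibility requires all roots to lie outside the unit circle, i.e. |z| > 1 for every root.
Set 1 + (0.87) z + (-0.509) z^2 = 0, i.e. a z^2 + b z + c = 0 with a = -0.509, b = 0.87, c = 1.
Discriminant D = b^2 - 4ac = (0.87)^2 - 4*(-0.509)*1 = 0.7569 - (-2.036) = 2.7929.
D >= 0, so the roots are real: z = (-b +/- sqrt(D)) / (2a) = (-0.87 +/- 1.671197) / (-1.018).
  z_1 = (-0.87 + 1.671197) / (-1.018) = -0.787,   |z_1| = 0.787.
  z_2 = (-0.87 - 1.671197) / (-1.018) = 2.4963,   |z_2| = 2.4963.
Moduli of all roots: 0.7870, 2.4963.
All moduli strictly greater than 1? No.
Verdict: Not invertible.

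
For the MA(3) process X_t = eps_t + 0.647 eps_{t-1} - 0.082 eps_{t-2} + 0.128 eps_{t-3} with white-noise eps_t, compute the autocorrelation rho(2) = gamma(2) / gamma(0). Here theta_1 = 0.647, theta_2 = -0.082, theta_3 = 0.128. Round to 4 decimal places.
\rho(2) = 0.0006

For an MA(q) process with theta_0 = 1, the autocovariance is
  gamma(k) = sigma^2 * sum_{i=0..q-k} theta_i * theta_{i+k},
and rho(k) = gamma(k) / gamma(0). Sigma^2 cancels.
  numerator   = (1)*(-0.082) + (0.647)*(0.128) = 0.000816.
  denominator = (1)^2 + (0.647)^2 + (-0.082)^2 + (0.128)^2 = 1.441717.
  rho(2) = 0.000816 / 1.441717 = 0.0006.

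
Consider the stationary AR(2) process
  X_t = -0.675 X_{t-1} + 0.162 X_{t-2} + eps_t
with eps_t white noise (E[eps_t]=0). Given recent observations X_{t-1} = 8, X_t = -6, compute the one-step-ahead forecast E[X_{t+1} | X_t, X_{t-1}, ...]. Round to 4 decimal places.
E[X_{t+1} \mid \mathcal F_t] = 5.3460

For an AR(p) model X_t = c + sum_i phi_i X_{t-i} + eps_t, the
one-step-ahead conditional mean is
  E[X_{t+1} | X_t, ...] = c + sum_i phi_i X_{t+1-i}.
Substitute known values:
  E[X_{t+1} | ...] = (-0.675) * (-6) + (0.162) * (8)
                   = 5.3460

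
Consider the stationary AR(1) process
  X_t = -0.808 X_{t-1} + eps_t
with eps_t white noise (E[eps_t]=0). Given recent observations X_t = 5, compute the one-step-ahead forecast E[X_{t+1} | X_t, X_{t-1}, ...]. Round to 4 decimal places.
E[X_{t+1} \mid \mathcal F_t] = -4.0400

For an AR(p) model X_t = c + sum_i phi_i X_{t-i} + eps_t, the
one-step-ahead conditional mean is
  E[X_{t+1} | X_t, ...] = c + sum_i phi_i X_{t+1-i}.
Substitute known values:
  E[X_{t+1} | ...] = (-0.808) * (5)
                   = -4.0400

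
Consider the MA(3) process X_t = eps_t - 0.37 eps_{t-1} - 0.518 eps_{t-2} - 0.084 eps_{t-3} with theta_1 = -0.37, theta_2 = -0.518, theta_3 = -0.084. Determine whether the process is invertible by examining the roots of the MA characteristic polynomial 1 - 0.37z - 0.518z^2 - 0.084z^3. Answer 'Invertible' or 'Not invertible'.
\text{Invertible}

The MA(q) characteristic polynomial is P(z) = 1 - 0.37z - 0.518z^2 - 0.084z^3.
Invertibility requires all roots to lie outside the unit circle, i.e. |z| > 1 for every root.
Degree 3: look for a simple real root z0 first, then factor out (1 - z/z0) and solve the remaining quadratic.
Testing z0 = -2.5: P(-2.5) = 1 + (-0.37)(-2.5) + (-0.518)(-2.5)^2 + (-0.084)(-2.5)^3
  = 1 + (0.925) + (-3.2375) + (1.3125) = 0.  So z_0 = -2.5 is a root, |z_0| = 2.5.
Divide out the factor (1 + 0.4 z) = (1 - z/z0) (since 1/z0 = -0.4):
  P(z) = (1 + 0.4 z)(1 + (-0.77) z + (-0.21) z^2)
  [check: z-coef -0.77 - (-0.4) = -0.37; z^2-coef -0.21 - (-0.4)(-0.77) = -0.518; z^3-coef -(-0.4)(-0.21) = -0.084.]
Remaining roots from the quadratic factor 1 + (-0.77) z + (-0.21) z^2:
  Set 1 + (-0.77) z + (-0.21) z^2 = 0, i.e. a z^2 + b z + c = 0 with a = -0.21, b = -0.77, c = 1.
  Discriminant D = b^2 - 4ac = (-0.77)^2 - 4*(-0.21)*1 = 0.5929 - (-0.84) = 1.4329.
  D >= 0, so the roots are real: z = (-b +/- sqrt(D)) / (2a) = (0.77 +/- 1.197038) / (-0.42).
    z_1 = (0.77 + 1.197038) / (-0.42) = -4.6834,   |z_1| = 4.6834.
    z_2 = (0.77 - 1.197038) / (-0.42) = 1.0168,   |z_2| = 1.0168.
Moduli of all roots: 2.5000, 4.6834, 1.0168.
All moduli strictly greater than 1? Yes.
Verdict: Invertible.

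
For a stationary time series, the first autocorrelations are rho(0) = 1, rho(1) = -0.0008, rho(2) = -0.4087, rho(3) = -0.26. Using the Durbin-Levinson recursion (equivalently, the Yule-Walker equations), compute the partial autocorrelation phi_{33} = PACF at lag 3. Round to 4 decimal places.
\phi_{33} = -0.3131

The PACF at lag k is phi_{kk}, the last component of the solution
to the Yule-Walker system G_k phi = r_k where
  (G_k)_{ij} = rho(|i - j|), (r_k)_i = rho(i), i,j = 1..k.
Equivalently, Durbin-Levinson gives phi_{kk} iteratively:
  phi_{11} = rho(1)
  phi_{kk} = [rho(k) - sum_{j=1..k-1} phi_{k-1,j} rho(k-j)]
            / [1 - sum_{j=1..k-1} phi_{k-1,j} rho(j)],
  phi_{k,j} = phi_{k-1,j} - phi_{kk} phi_{k-1,k-j},  j = 1..k-1.
Step k = 1:
  phi_11 = rho(1) = -0.0008.
Step k = 2:
  phi_22 = [rho(2) - phi_11 rho(1)] / [1 - phi_11 rho(1)] = [-0.4087 - (-0.0008)(-0.0008)] / [1 - (-0.0008)(-0.0008)]
         = -0.40870064 / 0.99999936 = -0.408701.
  Update: phi_21 = phi_11 - phi_22 phi_11 = -0.0008 - (-0.408701)(-0.0008) = -0.001127.
Step k = 3:
  phi_33 = [rho(3) - phi_21 rho(2) - phi_22 rho(1)] / [1 - phi_21 rho(1) - phi_22 rho(2)]
    numerator   = -0.26 - (-0.001127)(-0.4087) - (-0.408701)(-0.0008) = -0.26078755
    denominator = 1 - (-0.001127)(-0.0008) - (-0.408701)(-0.4087) = 0.83296304
  phi_33 = -0.26078755 / 0.83296304 = -0.3131.
Therefore phi_{33} = -0.3131.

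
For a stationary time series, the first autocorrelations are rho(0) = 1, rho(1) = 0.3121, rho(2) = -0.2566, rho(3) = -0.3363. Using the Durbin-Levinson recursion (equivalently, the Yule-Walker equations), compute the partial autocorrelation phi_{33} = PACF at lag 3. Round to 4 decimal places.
\phi_{33} = -0.1341

The PACF at lag k is phi_{kk}, the last component of the solution
to the Yule-Walker system G_k phi = r_k where
  (G_k)_{ij} = rho(|i - j|), (r_k)_i = rho(i), i,j = 1..k.
Equivalently, Durbin-Levinson gives phi_{kk} iteratively:
  phi_{11} = rho(1)
  phi_{kk} = [rho(k) - sum_{j=1..k-1} phi_{k-1,j} rho(k-j)]
            / [1 - sum_{j=1..k-1} phi_{k-1,j} rho(j)],
  phi_{k,j} = phi_{k-1,j} - phi_{kk} phi_{k-1,k-j},  j = 1..k-1.
Step k = 1:
  phi_11 = rho(1) = 0.3121.
Step k = 2:
  phi_22 = [rho(2) - phi_11 rho(1)] / [1 - phi_11 rho(1)] = [-0.2566 - (0.3121)(0.3121)] / [1 - (0.3121)(0.3121)]
         = -0.35400641 / 0.90259359 = -0.39221.
  Update: phi_21 = phi_11 - phi_22 phi_11 = 0.3121 - (-0.39221)(0.3121) = 0.434509.
Step k = 3:
  phi_33 = [rho(3) - phi_21 rho(2) - phi_22 rho(1)] / [1 - phi_21 rho(1) - phi_22 rho(2)]
    numerator   = -0.3363 - (0.434509)(-0.2566) - (-0.39221)(0.3121) = -0.10239624
    denominator = 1 - (0.434509)(0.3121) - (-0.39221)(-0.2566) = 0.76374867
  phi_33 = -0.10239624 / 0.76374867 = -0.1341.
Therefore phi_{33} = -0.1341.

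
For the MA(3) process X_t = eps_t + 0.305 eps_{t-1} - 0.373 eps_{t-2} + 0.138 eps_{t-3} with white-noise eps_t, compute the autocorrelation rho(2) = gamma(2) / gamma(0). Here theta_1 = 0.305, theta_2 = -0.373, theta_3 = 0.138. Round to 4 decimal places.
\rho(2) = -0.2645

For an MA(q) process with theta_0 = 1, the autocovariance is
  gamma(k) = sigma^2 * sum_{i=0..q-k} theta_i * theta_{i+k},
and rho(k) = gamma(k) / gamma(0). Sigma^2 cancels.
  numerator   = (1)*(-0.373) + (0.305)*(0.138) = -0.33091.
  denominator = (1)^2 + (0.305)^2 + (-0.373)^2 + (0.138)^2 = 1.251198.
  rho(2) = -0.33091 / 1.251198 = -0.2645.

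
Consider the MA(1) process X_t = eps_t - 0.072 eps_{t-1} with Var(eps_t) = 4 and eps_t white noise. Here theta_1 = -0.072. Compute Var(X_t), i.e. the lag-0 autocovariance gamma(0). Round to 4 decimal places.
\gamma(0) = 4.0207

For an MA(q) process X_t = eps_t + sum_i theta_i eps_{t-i} with
Var(eps_t) = sigma^2, the variance is
  gamma(0) = sigma^2 * (1 + sum_i theta_i^2).
  sum_i theta_i^2 = (-0.072)^2 = 0.005184.
  gamma(0) = 4 * (1 + 0.005184) = 4 * 1.005184 = 4.020736, which rounds to 4.0207.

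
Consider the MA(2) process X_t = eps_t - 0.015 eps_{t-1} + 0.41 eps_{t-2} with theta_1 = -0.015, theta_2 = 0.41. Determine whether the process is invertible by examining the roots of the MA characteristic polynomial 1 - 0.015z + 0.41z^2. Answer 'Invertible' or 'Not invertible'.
\text{Invertible}

The MA(q) characteristic polynomial is P(z) = 1 - 0.015z + 0.41z^2.
Invertibility requires all roots to lie outside the unit circle, i.e. |z| > 1 for every root.
Set 1 + (-0.015) z + (0.41) z^2 = 0, i.e. a z^2 + b z + c = 0 with a = 0.41, b = -0.015, c = 1.
Discriminant D = b^2 - 4ac = (-0.015)^2 - 4*(0.41)*1 = 0.000225 - (1.64) = -1.639775.
D < 0, so the roots are the complex-conjugate pair z = (-b +/- i sqrt(-D)) / (2a) = 0.0183 +/- 1.5616i.
For a conjugate pair |z|^2 = z * conj(z) = (product of roots) = c/a = 1/(0.41) = 2.439024, so |z| = sqrt(2.439024) = 1.5617 for both roots.
Moduli of all roots: 1.5617, 1.5617.
All moduli strictly greater than 1? Yes.
Verdict: Invertible.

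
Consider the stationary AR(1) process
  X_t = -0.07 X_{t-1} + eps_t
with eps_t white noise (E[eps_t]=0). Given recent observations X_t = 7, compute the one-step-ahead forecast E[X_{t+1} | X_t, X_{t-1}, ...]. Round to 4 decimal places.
E[X_{t+1} \mid \mathcal F_t] = -0.4900

For an AR(p) model X_t = c + sum_i phi_i X_{t-i} + eps_t, the
one-step-ahead conditional mean is
  E[X_{t+1} | X_t, ...] = c + sum_i phi_i X_{t+1-i}.
Substitute known values:
  E[X_{t+1} | ...] = (-0.07) * (7)
                   = -0.4900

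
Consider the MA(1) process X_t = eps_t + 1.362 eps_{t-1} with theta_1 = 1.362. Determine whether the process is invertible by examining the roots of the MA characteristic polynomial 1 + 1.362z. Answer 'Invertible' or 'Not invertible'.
\text{Not invertible}

The MA(q) characteristic polynomial is P(z) = 1 + 1.362z.
Invertibility requires all roots to lie outside the unit circle, i.e. |z| > 1 for every root.
This is linear in z: 1 + (1.362) z = 0  =>  z = -1/(1.362) = -0.734214,  |z| = 0.734214.
Moduli of all roots: 0.7342.
All moduli strictly greater than 1? No.
Verdict: Not invertible.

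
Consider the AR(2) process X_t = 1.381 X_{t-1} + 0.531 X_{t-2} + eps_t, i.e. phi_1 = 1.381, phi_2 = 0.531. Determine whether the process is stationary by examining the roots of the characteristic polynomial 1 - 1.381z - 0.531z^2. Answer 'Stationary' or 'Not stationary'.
\text{Not stationary}

The AR(p) characteristic polynomial is P(z) = 1 - 1.381z - 0.531z^2.
Stationarity requires all roots to lie outside the unit circle, i.e. |z| > 1 for every root.
Set 1 + (-1.381) z + (-0.531) z^2 = 0, i.e. a z^2 + b z + c = 0 with a = -0.531, b = -1.381, c = 1.
Discriminant D = b^2 - 4ac = (-1.381)^2 - 4*(-0.531)*1 = 1.907161 - (-2.124) = 4.031161.
D >= 0, so the roots are real: z = (-b +/- sqrt(D)) / (2a) = (1.381 +/- 2.007775) / (-1.062).
  z_1 = (1.381 + 2.007775) / (-1.062) = -3.1909,   |z_1| = 3.1909.
  z_2 = (1.381 - 2.007775) / (-1.062) = 0.5902,   |z_2| = 0.5902.
Moduli of all roots: 3.1909, 0.5902.
All moduli strictly greater than 1? No.
Verdict: Not stationary.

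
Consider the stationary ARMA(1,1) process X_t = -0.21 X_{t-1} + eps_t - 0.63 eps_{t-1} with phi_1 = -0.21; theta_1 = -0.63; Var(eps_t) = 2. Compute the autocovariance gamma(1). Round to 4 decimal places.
\gamma(1) = -1.9900

Multiply the model equation by X_{t-k} and take expectations. With theta_0 = psi_0 = 1 and psi_j the MA(infinity) weights, this gives
  gamma(k) - sum_i phi_i gamma(k-i) = c_k,
  c_k = sigma^2 * sum_{j=k..q} theta_j psi_{j-k}   (c_k = 0 for k > q),
using gamma(-m) = gamma(m).
psi-weights needed (psi_j = theta_j + sum_i phi_i psi_{j-i}):
  psi_1 = theta_1 + phi_1 = -0.63 + (-0.21) = -0.84
Right-hand sides:
  c_0 = sigma^2 (1 + theta_1 psi_1) = 2 * (1 + (-0.63)(-0.84)) = 2 * 1.5292 = 3.0584
  c_1 = sigma^2 theta_1 = 2 * (-0.63) = -1.26
  c_2 = 0
Equations for k = 0 and k = 1 (AR order 1):
  gamma(0) = phi_1 gamma(1) + c_0
  gamma(1) = phi_1 gamma(0) + c_1
Substituting the second into the first: gamma(0) (1 - phi_1^2) = c_0 + phi_1 c_1, so
  gamma(0) = (c_0 + phi_1 c_1) / (1 - phi_1^2) = (3.0584 + (-0.21)(-1.26)) / (1 - (-0.21)^2) = 3.323 / 0.9559 = 3.476305.
  gamma(1) = phi_1 gamma(0) + c_1 = (-0.21)(3.476305) + (-1.26) = -1.990024.
Therefore gamma(1) = -1.9900 (to 4 decimal places).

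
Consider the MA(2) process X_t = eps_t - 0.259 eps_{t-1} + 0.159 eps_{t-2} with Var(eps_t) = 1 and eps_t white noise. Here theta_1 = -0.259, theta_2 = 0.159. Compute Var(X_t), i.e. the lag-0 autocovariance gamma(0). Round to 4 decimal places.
\gamma(0) = 1.0924

For an MA(q) process X_t = eps_t + sum_i theta_i eps_{t-i} with
Var(eps_t) = sigma^2, the variance is
  gamma(0) = sigma^2 * (1 + sum_i theta_i^2).
  sum_i theta_i^2 = (-0.259)^2 + (0.159)^2 = 0.067081 + 0.025281 = 0.092362.
  gamma(0) = 1 * (1 + 0.092362) = 1 * 1.092362 = 1.092362, which rounds to 1.0924.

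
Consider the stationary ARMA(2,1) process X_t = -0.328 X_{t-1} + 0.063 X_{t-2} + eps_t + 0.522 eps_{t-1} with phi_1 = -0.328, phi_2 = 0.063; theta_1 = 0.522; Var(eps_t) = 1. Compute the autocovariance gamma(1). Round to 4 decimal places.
\gamma(1) = 0.1938

Multiply the model equation by X_{t-k} and take expectations. With theta_0 = psi_0 = 1 and psi_j the MA(infinity) weights, this gives
  gamma(k) - sum_i phi_i gamma(k-i) = c_k,
  c_k = sigma^2 * sum_{j=k..q} theta_j psi_{j-k}   (c_k = 0 for k > q),
using gamma(-m) = gamma(m).
psi-weights needed (psi_j = theta_j + sum_i phi_i psi_{j-i}):
  psi_1 = theta_1 + phi_1 = 0.522 + (-0.328) = 0.194
Right-hand sides:
  c_0 = sigma^2 (1 + theta_1 psi_1) = 1 * (1 + (0.522)(0.194)) = 1 * 1.101268 = 1.101268
  c_1 = sigma^2 theta_1 = 1 * (0.522) = 0.522
  c_2 = 0
Equations for k = 0, 1, 2 (AR order 2, c_2 = 0):
  (E0) gamma(0) = phi_1 gamma(1) + phi_2 gamma(2) + c_0
  (E1) gamma(1) = phi_1 gamma(0) + phi_2 gamma(1) + c_1
  (E2) gamma(2) = phi_1 gamma(1) + phi_2 gamma(0)
From (E1): gamma(1) = A gamma(0) + B with
  A = phi_1 / (1 - phi_2) = -0.328 / 0.937 = -0.350053,   B = c_1 / (1 - phi_2) = 0.522 / 0.937 = 0.557097.
Insert (E2) into (E0): gamma(0) (1 - phi_2^2) = phi_1 (1 + phi_2) gamma(1) + c_0.
  phi_1 (1 + phi_2) = (-0.328)(1.063) = -0.348664,   1 - phi_2^2 = 0.996031.
Replace gamma(1) by A gamma(0) + B and collect gamma(0):
  gamma(0) [0.996031 - (-0.348664)(-0.350053)] = (-0.348664)(0.557097) + 1.101268
  gamma(0) * 0.87398 = 0.907028
  gamma(0) = 0.907028 / 0.87398 = 1.037814.
  gamma(1) = A gamma(0) + B = (-0.350053)(1.037814) + (0.557097) = 0.193807.
Therefore gamma(1) = 0.1938 (to 4 decimal places).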